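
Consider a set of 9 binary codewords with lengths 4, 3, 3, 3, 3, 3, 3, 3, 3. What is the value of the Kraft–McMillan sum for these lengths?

1.0625

With common denominator 2^4 = 16: Σ 2^(−ℓᵢ) = 1/16 + 2/16 + 2/16 + 2/16 + 2/16 + 2/16 + 2/16 + 2/16 + 2/16 = 17/16 = 1.0625.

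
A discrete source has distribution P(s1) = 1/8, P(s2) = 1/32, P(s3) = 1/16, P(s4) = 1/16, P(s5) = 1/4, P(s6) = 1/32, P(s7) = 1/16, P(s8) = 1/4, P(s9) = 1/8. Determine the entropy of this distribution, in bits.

2.8125 bits

Each probability is a power of 1/2, so log₂(1/p) is an integer.
H = Σ p·log₂(1/p) = 1/8·3 + 1/32·5 + 1/16·4 + 1/16·4 + 1/4·2 + 1/32·5 + 1/16·4 + 1/4·2 + 1/8·3 = 2.8125 bits.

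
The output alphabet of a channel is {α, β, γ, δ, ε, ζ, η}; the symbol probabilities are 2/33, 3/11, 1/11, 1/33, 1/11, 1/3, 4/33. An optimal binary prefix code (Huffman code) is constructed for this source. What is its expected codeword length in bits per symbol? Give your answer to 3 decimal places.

Repeatedly combine the two least-probable nodes; the expected code length is the sum of the merged weights.
merge 1/33 + 2/33 → 1/11
merge 1/11 + 1/11 → 2/11
merge 1/11 + 4/33 → 7/33
merge 2/11 + 7/33 → 13/33
merge 3/11 + 1/3 → 20/33
merge 13/33 + 20/33 → 1
L = 1/11 + 2/11 + 7/33 + 13/33 + 20/33 + 1 = 82/33 ≈ 2.485 bits/symbol.

2.485 bits/symbol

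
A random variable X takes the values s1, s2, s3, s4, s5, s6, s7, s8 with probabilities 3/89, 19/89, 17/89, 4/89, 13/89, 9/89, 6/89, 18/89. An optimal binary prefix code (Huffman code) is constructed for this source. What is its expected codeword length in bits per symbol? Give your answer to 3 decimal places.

Repeatedly combine the two least-probable nodes; the expected code length is the sum of the merged weights.
merge 3/89 + 4/89 → 7/89
merge 6/89 + 7/89 → 13/89
merge 9/89 + 13/89 → 22/89
merge 13/89 + 17/89 → 30/89
merge 18/89 + 19/89 → 37/89
merge 22/89 + 30/89 → 52/89
merge 37/89 + 52/89 → 1
L = 7/89 + 13/89 + 22/89 + 30/89 + 37/89 + 52/89 + 1 = 250/89 ≈ 2.809 bits/symbol.

2.809 bits/symbol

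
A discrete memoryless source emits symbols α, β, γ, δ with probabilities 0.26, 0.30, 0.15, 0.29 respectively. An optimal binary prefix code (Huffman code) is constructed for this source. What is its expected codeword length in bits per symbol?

Repeatedly combine the two least-probable nodes; the expected code length is the sum of the merged weights.
merge 3/20 + 13/50 → 41/100
merge 29/100 + 3/10 → 59/100
merge 41/100 + 59/100 → 1
L = 41/100 + 59/100 + 1 = 2 bits/symbol.

2 bits/symbol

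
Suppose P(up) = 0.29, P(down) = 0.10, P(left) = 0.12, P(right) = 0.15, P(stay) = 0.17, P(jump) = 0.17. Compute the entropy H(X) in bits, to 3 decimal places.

H = −Σ pᵢ log₂ pᵢ.
−0.29·log₂(0.29) = 0.5179
−0.10·log₂(0.10) = 0.3322
−0.12·log₂(0.12) = 0.3671
−0.15·log₂(0.15) = 0.4105
−0.17·log₂(0.17) = 0.4346
−0.17·log₂(0.17) = 0.4346
Sum ≈ 2.4969 → 2.497 bits.

2.497 bits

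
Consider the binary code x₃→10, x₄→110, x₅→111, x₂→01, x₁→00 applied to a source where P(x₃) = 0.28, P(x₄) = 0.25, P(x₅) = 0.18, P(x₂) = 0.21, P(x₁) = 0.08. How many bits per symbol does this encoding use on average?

2.43 bits/symbol

L̄ = Σ pᵢ·ℓᵢ = 0.28·2 + 0.25·3 + 0.18·3 + 0.21·2 + 0.08·2 = 2.43 bits/symbol.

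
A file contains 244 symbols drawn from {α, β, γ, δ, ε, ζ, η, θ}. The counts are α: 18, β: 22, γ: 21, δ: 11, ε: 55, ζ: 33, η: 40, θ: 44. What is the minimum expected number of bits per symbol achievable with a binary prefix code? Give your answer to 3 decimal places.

2.889 bits/symbol

Probabilities are the counts divided by 244.
Repeatedly combine the two least-probable nodes; the expected code length is the sum of the merged weights.
merge 11/244 + 9/122 → 29/244
merge 21/244 + 11/122 → 43/244
merge 29/244 + 33/244 → 31/122
merge 10/61 + 43/244 → 83/244
merge 11/61 + 55/244 → 99/244
merge 31/122 + 83/244 → 145/244
merge 99/244 + 145/244 → 1
L = 29/244 + 43/244 + 31/122 + 83/244 + 99/244 + 145/244 + 1 = 705/244 ≈ 2.889 bits/symbol.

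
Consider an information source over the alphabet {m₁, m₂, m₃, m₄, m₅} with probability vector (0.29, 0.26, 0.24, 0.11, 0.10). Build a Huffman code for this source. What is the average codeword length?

Repeatedly combine the two least-probable nodes; the expected code length is the sum of the merged weights.
merge 1/10 + 11/100 → 21/100
merge 21/100 + 6/25 → 9/20
merge 13/50 + 29/100 → 11/20
merge 9/20 + 11/20 → 1
L = 21/100 + 9/20 + 11/20 + 1 = 221/100 = 2.21 bits/symbol.

2.21 bits/symbol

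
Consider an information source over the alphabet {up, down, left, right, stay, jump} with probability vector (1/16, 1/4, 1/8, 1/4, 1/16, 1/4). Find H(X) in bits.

2.375 bits

Each probability is a power of 1/2, so log₂(1/p) is an integer.
H = Σ p·log₂(1/p) = 1/16·4 + 1/4·2 + 1/8·3 + 1/4·2 + 1/16·4 + 1/4·2 = 2.375 bits.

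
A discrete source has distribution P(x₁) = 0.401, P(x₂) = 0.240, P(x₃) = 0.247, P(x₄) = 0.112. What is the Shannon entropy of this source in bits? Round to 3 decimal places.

H = −Σ pᵢ log₂ pᵢ.
−0.401·log₂(0.401) = 0.5286
−0.240·log₂(0.240) = 0.4941
−0.247·log₂(0.247) = 0.4983
−0.112·log₂(0.112) = 0.3537
Sum ≈ 1.8748 → 1.875 bits.

1.875 bits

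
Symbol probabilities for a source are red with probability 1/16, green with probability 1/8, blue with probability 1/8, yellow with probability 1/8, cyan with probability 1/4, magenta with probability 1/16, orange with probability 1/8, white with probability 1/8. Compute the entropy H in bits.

Each probability is a power of 1/2, so log₂(1/p) is an integer.
H = Σ p·log₂(1/p) = 1/16·4 + 1/8·3 + 1/8·3 + 1/8·3 + 1/4·2 + 1/16·4 + 1/8·3 + 1/8·3 = 2.875 bits.

2.875 bits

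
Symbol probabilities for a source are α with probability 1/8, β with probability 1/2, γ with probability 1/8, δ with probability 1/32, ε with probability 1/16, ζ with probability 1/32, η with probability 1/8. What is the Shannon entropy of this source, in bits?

2.1875 bits

Each probability is a power of 1/2, so log₂(1/p) is an integer.
H = Σ p·log₂(1/p) = 1/8·3 + 1/2·1 + 1/8·3 + 1/32·5 + 1/16·4 + 1/32·5 + 1/8·3 = 2.1875 bits.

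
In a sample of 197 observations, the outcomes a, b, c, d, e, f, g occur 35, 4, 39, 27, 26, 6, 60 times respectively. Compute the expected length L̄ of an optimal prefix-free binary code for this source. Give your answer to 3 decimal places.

Probabilities are the counts divided by 197.
Repeatedly combine the two least-probable nodes; the expected code length is the sum of the merged weights.
merge 4/197 + 6/197 → 10/197
merge 10/197 + 26/197 → 36/197
merge 27/197 + 35/197 → 62/197
merge 36/197 + 39/197 → 75/197
merge 60/197 + 62/197 → 122/197
merge 75/197 + 122/197 → 1
L = 10/197 + 36/197 + 62/197 + 75/197 + 122/197 + 1 = 502/197 ≈ 2.548 bits/symbol.

2.548 bits/symbol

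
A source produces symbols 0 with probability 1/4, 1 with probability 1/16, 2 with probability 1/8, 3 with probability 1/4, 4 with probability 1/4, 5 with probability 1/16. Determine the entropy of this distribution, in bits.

2.375 bits

Each probability is a power of 1/2, so log₂(1/p) is an integer.
H = Σ p·log₂(1/p) = 1/4·2 + 1/16·4 + 1/8·3 + 1/4·2 + 1/4·2 + 1/16·4 = 2.375 bits.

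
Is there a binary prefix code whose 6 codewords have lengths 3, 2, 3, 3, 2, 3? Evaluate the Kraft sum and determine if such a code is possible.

With common denominator 2^3 = 8: Σ 2^(−ℓᵢ) = 1/8 + 2/8 + 1/8 + 1/8 + 2/8 + 1/8 = 8/8 = 1.
Kraft's inequality requires Σ ≤ 1; here Σ = 1 ≤ 1, so such a prefix code exists.

1; yes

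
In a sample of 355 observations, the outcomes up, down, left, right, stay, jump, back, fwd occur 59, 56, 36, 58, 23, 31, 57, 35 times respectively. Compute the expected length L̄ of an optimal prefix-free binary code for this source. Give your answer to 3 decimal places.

Probabilities are the counts divided by 355.
Repeatedly combine the two least-probable nodes; the expected code length is the sum of the merged weights.
merge 23/355 + 31/355 → 54/355
merge 7/71 + 36/355 → 1/5
merge 54/355 + 56/355 → 22/71
merge 57/355 + 58/355 → 23/71
merge 59/355 + 1/5 → 26/71
merge 22/71 + 23/71 → 45/71
merge 26/71 + 45/71 → 1
L = 54/355 + 1/5 + 22/71 + 23/71 + 26/71 + 45/71 + 1 = 212/71 ≈ 2.986 bits/symbol.

2.986 bits/symbol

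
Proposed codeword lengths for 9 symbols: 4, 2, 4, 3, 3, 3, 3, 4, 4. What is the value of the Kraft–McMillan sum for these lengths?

1

With common denominator 2^4 = 16: Σ 2^(−ℓᵢ) = 1/16 + 4/16 + 1/16 + 2/16 + 2/16 + 2/16 + 2/16 + 1/16 + 1/16 = 16/16 = 1.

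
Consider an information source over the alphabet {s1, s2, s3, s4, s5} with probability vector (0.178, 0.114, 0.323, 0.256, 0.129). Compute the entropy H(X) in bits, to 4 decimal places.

H = −Σ pᵢ log₂ pᵢ.
−0.178·log₂(0.178) = 0.4432
−0.114·log₂(0.114) = 0.3571
−0.323·log₂(0.323) = 0.5266
−0.256·log₂(0.256) = 0.5032
−0.129·log₂(0.129) = 0.3811
Sum ≈ 2.2114 → 2.2114 bits.

2.2114 bits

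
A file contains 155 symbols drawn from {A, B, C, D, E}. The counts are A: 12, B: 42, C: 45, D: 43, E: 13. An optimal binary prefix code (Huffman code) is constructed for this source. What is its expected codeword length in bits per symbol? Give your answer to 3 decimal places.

Probabilities are the counts divided by 155.
Repeatedly combine the two least-probable nodes; the expected code length is the sum of the merged weights.
merge 12/155 + 13/155 → 5/31
merge 5/31 + 42/155 → 67/155
merge 43/155 + 9/31 → 88/155
merge 67/155 + 88/155 → 1
L = 5/31 + 67/155 + 88/155 + 1 = 67/31 ≈ 2.161 bits/symbol.

2.161 bits/symbol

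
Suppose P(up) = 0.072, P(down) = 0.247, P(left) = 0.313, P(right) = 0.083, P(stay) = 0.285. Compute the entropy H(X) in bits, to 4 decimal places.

H = −Σ pᵢ log₂ pᵢ.
−0.072·log₂(0.072) = 0.2733
−0.247·log₂(0.247) = 0.4983
−0.313·log₂(0.313) = 0.5245
−0.083·log₂(0.083) = 0.2980
−0.285·log₂(0.285) = 0.5161
Sum ≈ 2.1103 → 2.1103 bits.

2.1103 bits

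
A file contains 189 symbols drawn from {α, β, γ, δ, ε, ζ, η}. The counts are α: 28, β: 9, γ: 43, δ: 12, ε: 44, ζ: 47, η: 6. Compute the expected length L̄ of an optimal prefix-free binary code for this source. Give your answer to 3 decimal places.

Probabilities are the counts divided by 189.
Repeatedly combine the two least-probable nodes; the expected code length is the sum of the merged weights.
merge 2/63 + 1/21 → 5/63
merge 4/63 + 5/63 → 1/7
merge 1/7 + 4/27 → 55/189
merge 43/189 + 44/189 → 29/63
merge 47/189 + 55/189 → 34/63
merge 29/63 + 34/63 → 1
L = 5/63 + 1/7 + 55/189 + 29/63 + 34/63 + 1 = 475/189 ≈ 2.513 bits/symbol.

2.513 bits/symbol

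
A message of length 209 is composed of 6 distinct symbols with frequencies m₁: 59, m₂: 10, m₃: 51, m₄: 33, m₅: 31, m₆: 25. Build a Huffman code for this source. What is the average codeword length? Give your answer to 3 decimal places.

Probabilities are the counts divided by 209.
Repeatedly combine the two least-probable nodes; the expected code length is the sum of the merged weights.
merge 10/209 + 25/209 → 35/209
merge 31/209 + 3/19 → 64/209
merge 35/209 + 51/209 → 86/209
merge 59/209 + 64/209 → 123/209
merge 86/209 + 123/209 → 1
L = 35/209 + 64/209 + 86/209 + 123/209 + 1 = 47/19 ≈ 2.474 bits/symbol.

2.474 bits/symbol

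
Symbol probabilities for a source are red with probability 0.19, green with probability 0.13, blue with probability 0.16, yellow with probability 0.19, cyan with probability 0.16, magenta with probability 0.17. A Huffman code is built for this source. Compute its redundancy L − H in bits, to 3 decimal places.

0.046 bits

Entropy H = −Σ p log₂ p ≈ 2.5737 bits.
Huffman merges: 13/100+4/25→29/100; 4/25+17/100→33/100; 19/100+19/100→19/50; 29/100+33/100→31/50; 19/50+31/50→1. L = 131/50 ≈ 2.6200.
L − H = 2.6200 − 2.5737 = 0.046 bits.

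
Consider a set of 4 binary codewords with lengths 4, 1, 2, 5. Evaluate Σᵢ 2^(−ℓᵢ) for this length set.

With common denominator 2^5 = 32: Σ 2^(−ℓᵢ) = 2/32 + 16/32 + 8/32 + 1/32 = 27/32 = 0.84375.

0.84375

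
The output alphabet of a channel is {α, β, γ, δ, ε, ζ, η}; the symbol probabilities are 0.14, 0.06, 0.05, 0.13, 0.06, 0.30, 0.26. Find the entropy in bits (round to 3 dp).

H = −Σ pᵢ log₂ pᵢ.
−0.14·log₂(0.14) = 0.3971
−0.06·log₂(0.06) = 0.2435
−0.05·log₂(0.05) = 0.2161
−0.13·log₂(0.13) = 0.3826
−0.06·log₂(0.06) = 0.2435
−0.30·log₂(0.30) = 0.5211
−0.26·log₂(0.26) = 0.5053
Sum ≈ 2.5093 → 2.509 bits.

2.509 bits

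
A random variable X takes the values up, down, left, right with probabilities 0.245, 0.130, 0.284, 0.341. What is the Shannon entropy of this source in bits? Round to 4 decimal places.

H = −Σ pᵢ log₂ pᵢ.
−0.245·log₂(0.245) = 0.4971
−0.130·log₂(0.130) = 0.3826
−0.284·log₂(0.284) = 0.5158
−0.341·log₂(0.341) = 0.5293
Sum ≈ 1.9248 → 1.9248 bits.

1.9248 bits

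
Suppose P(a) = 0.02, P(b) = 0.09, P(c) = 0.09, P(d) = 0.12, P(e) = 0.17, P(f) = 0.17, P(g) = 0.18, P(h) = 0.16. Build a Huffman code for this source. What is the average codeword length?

2.93 bits/symbol

Repeatedly combine the two least-probable nodes; the expected code length is the sum of the merged weights.
merge 1/50 + 9/100 → 11/100
merge 9/100 + 11/100 → 1/5
merge 3/25 + 4/25 → 7/25
merge 17/100 + 17/100 → 17/50
merge 9/50 + 1/5 → 19/50
merge 7/25 + 17/50 → 31/50
merge 19/50 + 31/50 → 1
L = 11/100 + 1/5 + 7/25 + 17/50 + 19/50 + 31/50 + 1 = 293/100 = 2.93 bits/symbol.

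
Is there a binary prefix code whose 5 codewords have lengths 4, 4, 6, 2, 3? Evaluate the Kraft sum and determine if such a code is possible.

0.515625; yes

With common denominator 2^6 = 64: Σ 2^(−ℓᵢ) = 4/64 + 4/64 + 1/64 + 16/64 + 8/64 = 33/64 = 0.515625.
Kraft's inequality requires Σ ≤ 1; here Σ = 0.515625 ≤ 1, so such a prefix code exists.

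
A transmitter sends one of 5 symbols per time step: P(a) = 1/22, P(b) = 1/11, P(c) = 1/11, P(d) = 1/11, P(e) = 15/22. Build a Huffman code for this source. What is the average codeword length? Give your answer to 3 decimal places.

Repeatedly combine the two least-probable nodes; the expected code length is the sum of the merged weights.
merge 1/22 + 1/11 → 3/22
merge 1/11 + 1/11 → 2/11
merge 3/22 + 2/11 → 7/22
merge 7/22 + 15/22 → 1
L = 3/22 + 2/11 + 7/22 + 1 = 18/11 ≈ 1.636 bits/symbol.

1.636 bits/symbol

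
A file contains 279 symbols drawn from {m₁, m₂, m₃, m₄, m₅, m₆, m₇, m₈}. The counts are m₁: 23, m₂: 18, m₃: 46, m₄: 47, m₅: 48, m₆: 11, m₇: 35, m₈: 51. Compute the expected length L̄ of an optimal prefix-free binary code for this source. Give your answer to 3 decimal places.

2.921 bits/symbol

Probabilities are the counts divided by 279.
Repeatedly combine the two least-probable nodes; the expected code length is the sum of the merged weights.
merge 11/279 + 2/31 → 29/279
merge 23/279 + 29/279 → 52/279
merge 35/279 + 46/279 → 9/31
merge 47/279 + 16/93 → 95/279
merge 17/93 + 52/279 → 103/279
merge 9/31 + 95/279 → 176/279
merge 103/279 + 176/279 → 1
L = 29/279 + 52/279 + 9/31 + 95/279 + 103/279 + 176/279 + 1 = 815/279 ≈ 2.921 bits/symbol.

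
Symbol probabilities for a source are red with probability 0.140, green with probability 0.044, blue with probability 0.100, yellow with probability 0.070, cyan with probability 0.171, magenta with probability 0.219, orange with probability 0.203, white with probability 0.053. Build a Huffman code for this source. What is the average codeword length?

2.842 bits/symbol

Repeatedly combine the two least-probable nodes; the expected code length is the sum of the merged weights.
merge 11/250 + 53/1000 → 97/1000
merge 7/100 + 97/1000 → 167/1000
merge 1/10 + 7/50 → 6/25
merge 167/1000 + 171/1000 → 169/500
merge 203/1000 + 219/1000 → 211/500
merge 6/25 + 169/500 → 289/500
merge 211/500 + 289/500 → 1
L = 97/1000 + 167/1000 + 6/25 + 169/500 + 211/500 + 289/500 + 1 = 1421/500 = 2.842 bits/symbol.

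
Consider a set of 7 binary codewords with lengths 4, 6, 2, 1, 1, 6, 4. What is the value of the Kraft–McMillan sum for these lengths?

With common denominator 2^6 = 64: Σ 2^(−ℓᵢ) = 4/64 + 1/64 + 16/64 + 32/64 + 32/64 + 1/64 + 4/64 = 90/64 = 1.40625.

1.40625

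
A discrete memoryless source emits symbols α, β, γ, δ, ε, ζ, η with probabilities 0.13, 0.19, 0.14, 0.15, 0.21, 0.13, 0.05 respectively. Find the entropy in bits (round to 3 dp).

H = −Σ pᵢ log₂ pᵢ.
−0.13·log₂(0.13) = 0.3826
−0.19·log₂(0.19) = 0.4552
−0.14·log₂(0.14) = 0.3971
−0.15·log₂(0.15) = 0.4105
−0.21·log₂(0.21) = 0.4728
−0.13·log₂(0.13) = 0.3826
−0.05·log₂(0.05) = 0.2161
Sum ≈ 2.7171 → 2.717 bits.

2.717 bits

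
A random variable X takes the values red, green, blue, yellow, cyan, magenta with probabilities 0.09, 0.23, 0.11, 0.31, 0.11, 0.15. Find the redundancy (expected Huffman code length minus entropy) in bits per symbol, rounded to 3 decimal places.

0.025 bits

Entropy H = −Σ p log₂ p ≈ 2.4352 bits.
Huffman merges: 9/100+11/100→1/5; 11/100+3/20→13/50; 1/5+23/100→43/100; 13/50+31/100→57/100; 43/100+57/100→1. L = 123/50 ≈ 2.4600.
L − H = 2.4600 − 2.4352 = 0.025 bits.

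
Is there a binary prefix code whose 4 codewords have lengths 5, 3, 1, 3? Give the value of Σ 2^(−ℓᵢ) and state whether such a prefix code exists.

0.78125; yes

With common denominator 2^5 = 32: Σ 2^(−ℓᵢ) = 1/32 + 4/32 + 16/32 + 4/32 = 25/32 = 0.78125.
Kraft's inequality requires Σ ≤ 1; here Σ = 0.78125 ≤ 1, so such a prefix code exists.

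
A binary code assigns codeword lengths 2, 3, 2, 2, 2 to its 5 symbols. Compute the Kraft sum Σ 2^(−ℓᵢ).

1.125

With common denominator 2^3 = 8: Σ 2^(−ℓᵢ) = 2/8 + 1/8 + 2/8 + 2/8 + 2/8 = 9/8 = 1.125.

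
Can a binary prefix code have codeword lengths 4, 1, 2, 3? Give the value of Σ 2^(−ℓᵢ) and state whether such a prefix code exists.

With common denominator 2^4 = 16: Σ 2^(−ℓᵢ) = 1/16 + 8/16 + 4/16 + 2/16 = 15/16 = 0.9375.
Kraft's inequality requires Σ ≤ 1; here Σ = 0.9375 ≤ 1, so such a prefix code exists.

0.9375; yes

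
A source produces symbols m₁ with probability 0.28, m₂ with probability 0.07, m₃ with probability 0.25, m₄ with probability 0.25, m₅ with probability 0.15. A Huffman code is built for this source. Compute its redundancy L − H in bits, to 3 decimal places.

Entropy H = −Σ p log₂ p ≈ 2.1933 bits.
Huffman merges: 7/100+3/20→11/50; 11/50+1/4→47/100; 1/4+7/25→53/100; 47/100+53/100→1. L = 111/50 ≈ 2.2200.
L − H = 2.2200 − 2.1933 = 0.027 bits.

0.027 bits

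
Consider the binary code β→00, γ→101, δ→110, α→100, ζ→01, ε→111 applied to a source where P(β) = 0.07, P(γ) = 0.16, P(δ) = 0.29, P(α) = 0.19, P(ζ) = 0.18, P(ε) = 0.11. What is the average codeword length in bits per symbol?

L̄ = Σ pᵢ·ℓᵢ = 0.07·2 + 0.16·3 + 0.29·3 + 0.19·3 + 0.18·2 + 0.11·3 = 2.75 bits/symbol.

2.75 bits/symbol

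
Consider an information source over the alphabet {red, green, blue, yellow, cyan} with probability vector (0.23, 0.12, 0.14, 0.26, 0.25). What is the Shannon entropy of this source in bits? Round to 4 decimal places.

H = −Σ pᵢ log₂ pᵢ.
−0.23·log₂(0.23) = 0.4877
−0.12·log₂(0.12) = 0.3671
−0.14·log₂(0.14) = 0.3971
−0.26·log₂(0.26) = 0.5053
−0.25·log₂(0.25) = 0.5000
Sum ≈ 2.2571 → 2.2571 bits.

2.2571 bits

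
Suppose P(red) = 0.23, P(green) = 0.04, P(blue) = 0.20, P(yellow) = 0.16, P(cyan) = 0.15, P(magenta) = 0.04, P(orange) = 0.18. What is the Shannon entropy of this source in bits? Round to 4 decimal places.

H = −Σ pᵢ log₂ pᵢ.
−0.23·log₂(0.23) = 0.4877
−0.04·log₂(0.04) = 0.1858
−0.20·log₂(0.20) = 0.4644
−0.16·log₂(0.16) = 0.4230
−0.15·log₂(0.15) = 0.4105
−0.04·log₂(0.04) = 0.1858
−0.18·log₂(0.18) = 0.4453
Sum ≈ 2.6024 → 2.6024 bits.

2.6024 bits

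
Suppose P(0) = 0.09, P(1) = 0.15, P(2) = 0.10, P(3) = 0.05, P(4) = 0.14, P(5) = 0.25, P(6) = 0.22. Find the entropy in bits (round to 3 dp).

2.649 bits

H = −Σ pᵢ log₂ pᵢ.
−0.09·log₂(0.09) = 0.3127
−0.15·log₂(0.15) = 0.4105
−0.10·log₂(0.10) = 0.3322
−0.05·log₂(0.05) = 0.2161
−0.14·log₂(0.14) = 0.3971
−0.25·log₂(0.25) = 0.5000
−0.22·log₂(0.22) = 0.4806
Sum ≈ 2.6492 → 2.649 bits.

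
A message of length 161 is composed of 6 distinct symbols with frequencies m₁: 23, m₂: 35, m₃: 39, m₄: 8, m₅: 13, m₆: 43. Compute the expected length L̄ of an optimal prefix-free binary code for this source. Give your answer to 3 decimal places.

2.404 bits/symbol

Probabilities are the counts divided by 161.
Repeatedly combine the two least-probable nodes; the expected code length is the sum of the merged weights.
merge 8/161 + 13/161 → 3/23
merge 3/23 + 1/7 → 44/161
merge 5/23 + 39/161 → 74/161
merge 43/161 + 44/161 → 87/161
merge 74/161 + 87/161 → 1
L = 3/23 + 44/161 + 74/161 + 87/161 + 1 = 387/161 ≈ 2.404 bits/symbol.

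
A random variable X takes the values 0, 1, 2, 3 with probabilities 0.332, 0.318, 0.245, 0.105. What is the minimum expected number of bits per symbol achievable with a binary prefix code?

Repeatedly combine the two least-probable nodes; the expected code length is the sum of the merged weights.
merge 21/200 + 49/200 → 7/20
merge 159/500 + 83/250 → 13/20
merge 7/20 + 13/20 → 1
L = 7/20 + 13/20 + 1 = 2 bits/symbol.

2 bits/symbol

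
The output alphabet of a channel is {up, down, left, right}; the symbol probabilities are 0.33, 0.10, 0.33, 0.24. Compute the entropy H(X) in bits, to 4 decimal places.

1.8820 bits

H = −Σ pᵢ log₂ pᵢ.
−0.33·log₂(0.33) = 0.5278
−0.10·log₂(0.10) = 0.3322
−0.33·log₂(0.33) = 0.5278
−0.24·log₂(0.24) = 0.4941
Sum ≈ 1.8820 → 1.8820 bits.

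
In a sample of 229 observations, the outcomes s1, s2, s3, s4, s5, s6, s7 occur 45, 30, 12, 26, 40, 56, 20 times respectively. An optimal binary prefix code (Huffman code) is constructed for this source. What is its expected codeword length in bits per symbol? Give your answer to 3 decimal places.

2.699 bits/symbol

Probabilities are the counts divided by 229.
Repeatedly combine the two least-probable nodes; the expected code length is the sum of the merged weights.
merge 12/229 + 20/229 → 32/229
merge 26/229 + 30/229 → 56/229
merge 32/229 + 40/229 → 72/229
merge 45/229 + 56/229 → 101/229
merge 56/229 + 72/229 → 128/229
merge 101/229 + 128/229 → 1
L = 32/229 + 56/229 + 72/229 + 101/229 + 128/229 + 1 = 618/229 ≈ 2.699 bits/symbol.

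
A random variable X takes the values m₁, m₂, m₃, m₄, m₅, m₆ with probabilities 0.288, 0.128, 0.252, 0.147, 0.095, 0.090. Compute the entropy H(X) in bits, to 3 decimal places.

2.440 bits

H = −Σ pᵢ log₂ pᵢ.
−0.288·log₂(0.288) = 0.5172
−0.128·log₂(0.128) = 0.3796
−0.252·log₂(0.252) = 0.5011
−0.147·log₂(0.147) = 0.4066
−0.095·log₂(0.095) = 0.3226
−0.090·log₂(0.090) = 0.3127
Sum ≈ 2.4398 → 2.440 bits.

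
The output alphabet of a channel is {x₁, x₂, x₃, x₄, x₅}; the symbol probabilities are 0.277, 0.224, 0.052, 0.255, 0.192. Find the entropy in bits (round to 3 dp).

H = −Σ pᵢ log₂ pᵢ.
−0.277·log₂(0.277) = 0.5130
−0.224·log₂(0.224) = 0.4835
−0.052·log₂(0.052) = 0.2218
−0.255·log₂(0.255) = 0.5027
−0.192·log₂(0.192) = 0.4571
Sum ≈ 2.1781 → 2.178 bits.

2.178 bits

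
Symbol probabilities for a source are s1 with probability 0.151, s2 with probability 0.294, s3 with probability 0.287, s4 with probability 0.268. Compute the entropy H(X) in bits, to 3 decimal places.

1.957 bits

H = −Σ pᵢ log₂ pᵢ.
−0.151·log₂(0.151) = 0.4118
−0.294·log₂(0.294) = 0.5192
−0.287·log₂(0.287) = 0.5169
−0.268·log₂(0.268) = 0.5091
Sum ≈ 1.9570 → 1.957 bits.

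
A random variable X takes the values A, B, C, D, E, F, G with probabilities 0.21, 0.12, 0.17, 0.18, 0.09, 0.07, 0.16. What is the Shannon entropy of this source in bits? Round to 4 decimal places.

2.7240 bits

H = −Σ pᵢ log₂ pᵢ.
−0.21·log₂(0.21) = 0.4728
−0.12·log₂(0.12) = 0.3671
−0.17·log₂(0.17) = 0.4346
−0.18·log₂(0.18) = 0.4453
−0.09·log₂(0.09) = 0.3127
−0.07·log₂(0.07) = 0.2686
−0.16·log₂(0.16) = 0.4230
Sum ≈ 2.7240 → 2.7240 bits.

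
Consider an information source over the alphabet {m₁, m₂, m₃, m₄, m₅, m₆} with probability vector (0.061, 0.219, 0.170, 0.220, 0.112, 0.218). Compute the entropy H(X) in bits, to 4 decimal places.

H = −Σ pᵢ log₂ pᵢ.
−0.061·log₂(0.061) = 0.2461
−0.219·log₂(0.219) = 0.4798
−0.170·log₂(0.170) = 0.4346
−0.220·log₂(0.220) = 0.4806
−0.112·log₂(0.112) = 0.3537
−0.218·log₂(0.218) = 0.4791
Sum ≈ 2.4739 → 2.4739 bits.

2.4739 bits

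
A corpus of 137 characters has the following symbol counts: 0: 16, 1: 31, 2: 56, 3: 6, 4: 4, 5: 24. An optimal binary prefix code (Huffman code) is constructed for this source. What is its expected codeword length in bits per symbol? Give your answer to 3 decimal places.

Probabilities are the counts divided by 137.
Repeatedly combine the two least-probable nodes; the expected code length is the sum of the merged weights.
merge 4/137 + 6/137 → 10/137
merge 10/137 + 16/137 → 26/137
merge 24/137 + 26/137 → 50/137
merge 31/137 + 50/137 → 81/137
merge 56/137 + 81/137 → 1
L = 10/137 + 26/137 + 50/137 + 81/137 + 1 = 304/137 ≈ 2.219 bits/symbol.

2.219 bits/symbol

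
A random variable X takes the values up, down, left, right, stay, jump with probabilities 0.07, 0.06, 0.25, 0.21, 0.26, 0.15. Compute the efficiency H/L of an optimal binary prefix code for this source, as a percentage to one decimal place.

Entropy H = −Σ p log₂ p ≈ 2.4007 bits.
Huffman merges: 3/50+7/100→13/100; 13/100+3/20→7/25; 21/100+1/4→23/50; 13/50+7/25→27/50; 23/50+27/50→1. L = 241/100 ≈ 2.4100.
Efficiency = H/L = 2.4007/2.4100 = 99.6%.

99.6%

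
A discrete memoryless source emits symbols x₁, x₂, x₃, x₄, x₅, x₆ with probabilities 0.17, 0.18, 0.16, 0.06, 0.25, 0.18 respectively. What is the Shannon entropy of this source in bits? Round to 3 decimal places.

H = −Σ pᵢ log₂ pᵢ.
−0.17·log₂(0.17) = 0.4346
−0.18·log₂(0.18) = 0.4453
−0.16·log₂(0.16) = 0.4230
−0.06·log₂(0.06) = 0.2435
−0.25·log₂(0.25) = 0.5000
−0.18·log₂(0.18) = 0.4453
Sum ≈ 2.4918 → 2.492 bits.

2.492 bits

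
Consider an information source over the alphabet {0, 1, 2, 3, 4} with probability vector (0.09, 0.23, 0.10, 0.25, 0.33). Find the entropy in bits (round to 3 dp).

2.160 bits

H = −Σ pᵢ log₂ pᵢ.
−0.09·log₂(0.09) = 0.3127
−0.23·log₂(0.23) = 0.4877
−0.10·log₂(0.10) = 0.3322
−0.25·log₂(0.25) = 0.5000
−0.33·log₂(0.33) = 0.5278
Sum ≈ 2.1603 → 2.160 bits.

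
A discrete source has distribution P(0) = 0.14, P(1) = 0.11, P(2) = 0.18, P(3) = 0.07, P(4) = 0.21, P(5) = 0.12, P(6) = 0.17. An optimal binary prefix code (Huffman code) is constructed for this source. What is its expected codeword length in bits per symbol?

Repeatedly combine the two least-probable nodes; the expected code length is the sum of the merged weights.
merge 7/100 + 11/100 → 9/50
merge 3/25 + 7/50 → 13/50
merge 17/100 + 9/50 → 7/20
merge 9/50 + 21/100 → 39/100
merge 13/50 + 7/20 → 61/100
merge 39/100 + 61/100 → 1
L = 9/50 + 13/50 + 7/20 + 39/100 + 61/100 + 1 = 279/100 = 2.79 bits/symbol.

2.79 bits/symbol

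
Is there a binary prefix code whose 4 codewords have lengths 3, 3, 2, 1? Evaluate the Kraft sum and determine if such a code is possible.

1; yes

With common denominator 2^3 = 8: Σ 2^(−ℓᵢ) = 1/8 + 1/8 + 2/8 + 4/8 = 8/8 = 1.
Kraft's inequality requires Σ ≤ 1; here Σ = 1 ≤ 1, so such a prefix code exists.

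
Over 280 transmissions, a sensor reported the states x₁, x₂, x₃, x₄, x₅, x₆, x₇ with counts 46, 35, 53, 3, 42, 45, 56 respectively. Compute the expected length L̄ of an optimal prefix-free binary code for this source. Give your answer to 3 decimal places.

2.746 bits/symbol

Probabilities are the counts divided by 280.
Repeatedly combine the two least-probable nodes; the expected code length is the sum of the merged weights.
merge 3/280 + 1/8 → 19/140
merge 19/140 + 3/20 → 2/7
merge 9/56 + 23/140 → 13/40
merge 53/280 + 1/5 → 109/280
merge 2/7 + 13/40 → 171/280
merge 109/280 + 171/280 → 1
L = 19/140 + 2/7 + 13/40 + 109/280 + 171/280 + 1 = 769/280 ≈ 2.746 bits/symbol.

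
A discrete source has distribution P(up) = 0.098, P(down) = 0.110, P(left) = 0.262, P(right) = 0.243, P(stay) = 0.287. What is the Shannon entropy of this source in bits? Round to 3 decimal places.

H = −Σ pᵢ log₂ pᵢ.
−0.098·log₂(0.098) = 0.3284
−0.110·log₂(0.110) = 0.3503
−0.262·log₂(0.262) = 0.5063
−0.243·log₂(0.243) = 0.4960
−0.287·log₂(0.287) = 0.5169
Sum ≈ 2.1978 → 2.198 bits.

2.198 bits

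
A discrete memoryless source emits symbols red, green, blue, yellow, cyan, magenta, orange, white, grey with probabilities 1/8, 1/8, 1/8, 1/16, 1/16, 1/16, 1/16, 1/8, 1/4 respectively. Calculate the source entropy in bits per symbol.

3 bits

Each probability is a power of 1/2, so log₂(1/p) is an integer.
H = Σ p·log₂(1/p) = 1/8·3 + 1/8·3 + 1/8·3 + 1/16·4 + 1/16·4 + 1/16·4 + 1/16·4 + 1/8·3 + 1/4·2 = 3 bits.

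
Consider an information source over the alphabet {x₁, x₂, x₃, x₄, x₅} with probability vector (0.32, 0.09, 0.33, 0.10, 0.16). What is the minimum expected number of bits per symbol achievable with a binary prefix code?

Repeatedly combine the two least-probable nodes; the expected code length is the sum of the merged weights.
merge 9/100 + 1/10 → 19/100
merge 4/25 + 19/100 → 7/20
merge 8/25 + 33/100 → 13/20
merge 7/20 + 13/20 → 1
L = 19/100 + 7/20 + 13/20 + 1 = 219/100 = 2.19 bits/symbol.

2.19 bits/symbol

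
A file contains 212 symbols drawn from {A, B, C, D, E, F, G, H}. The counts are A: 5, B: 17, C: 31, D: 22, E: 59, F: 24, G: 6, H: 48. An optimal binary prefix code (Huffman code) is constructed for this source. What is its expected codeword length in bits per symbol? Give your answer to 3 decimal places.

2.679 bits/symbol

Probabilities are the counts divided by 212.
Repeatedly combine the two least-probable nodes; the expected code length is the sum of the merged weights.
merge 5/212 + 3/106 → 11/212
merge 11/212 + 17/212 → 7/53
merge 11/106 + 6/53 → 23/106
merge 7/53 + 31/212 → 59/212
merge 23/106 + 12/53 → 47/106
merge 59/212 + 59/212 → 59/106
merge 47/106 + 59/106 → 1
L = 11/212 + 7/53 + 23/106 + 59/212 + 47/106 + 59/106 + 1 = 142/53 ≈ 2.679 bits/symbol.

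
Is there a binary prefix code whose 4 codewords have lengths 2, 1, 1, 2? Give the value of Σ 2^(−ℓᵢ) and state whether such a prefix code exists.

With common denominator 2^2 = 4: Σ 2^(−ℓᵢ) = 1/4 + 2/4 + 2/4 + 1/4 = 6/4 = 1.5.
Kraft's inequality requires Σ ≤ 1; here Σ = 1.5 > 1, so no such prefix code exists.

1.5; no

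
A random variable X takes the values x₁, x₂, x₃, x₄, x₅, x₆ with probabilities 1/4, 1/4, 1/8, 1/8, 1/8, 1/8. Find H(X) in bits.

Each probability is a power of 1/2, so log₂(1/p) is an integer.
H = Σ p·log₂(1/p) = 1/4·2 + 1/4·2 + 1/8·3 + 1/8·3 + 1/8·3 + 1/8·3 = 2.5 bits.

2.5 bits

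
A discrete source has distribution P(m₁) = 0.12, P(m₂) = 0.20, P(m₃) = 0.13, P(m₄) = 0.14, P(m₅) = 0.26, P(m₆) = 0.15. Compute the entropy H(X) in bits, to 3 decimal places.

2.527 bits

H = −Σ pᵢ log₂ pᵢ.
−0.12·log₂(0.12) = 0.3671
−0.20·log₂(0.20) = 0.4644
−0.13·log₂(0.13) = 0.3826
−0.14·log₂(0.14) = 0.3971
−0.26·log₂(0.26) = 0.5053
−0.15·log₂(0.15) = 0.4105
Sum ≈ 2.5270 → 2.527 bits.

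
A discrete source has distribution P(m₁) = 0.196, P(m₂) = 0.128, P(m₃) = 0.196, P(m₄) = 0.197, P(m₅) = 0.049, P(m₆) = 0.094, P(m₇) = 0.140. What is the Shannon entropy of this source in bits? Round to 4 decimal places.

2.6939 bits

H = −Σ pᵢ log₂ pᵢ.
−0.196·log₂(0.196) = 0.4608
−0.128·log₂(0.128) = 0.3796
−0.196·log₂(0.196) = 0.4608
−0.197·log₂(0.197) = 0.4617
−0.049·log₂(0.049) = 0.2132
−0.094·log₂(0.094) = 0.3207
−0.140·log₂(0.140) = 0.3971
Sum ≈ 2.6939 → 2.6939 bits.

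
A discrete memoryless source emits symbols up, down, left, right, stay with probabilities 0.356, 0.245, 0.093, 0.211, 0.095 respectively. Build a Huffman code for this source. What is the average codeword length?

2.188 bits/symbol

Repeatedly combine the two least-probable nodes; the expected code length is the sum of the merged weights.
merge 93/1000 + 19/200 → 47/250
merge 47/250 + 211/1000 → 399/1000
merge 49/200 + 89/250 → 601/1000
merge 399/1000 + 601/1000 → 1
L = 47/250 + 399/1000 + 601/1000 + 1 = 547/250 = 2.188 bits/symbol.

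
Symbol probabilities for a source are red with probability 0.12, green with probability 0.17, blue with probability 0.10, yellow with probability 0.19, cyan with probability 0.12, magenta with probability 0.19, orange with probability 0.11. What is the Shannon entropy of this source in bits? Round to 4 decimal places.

2.7617 bits

H = −Σ pᵢ log₂ pᵢ.
−0.12·log₂(0.12) = 0.3671
−0.17·log₂(0.17) = 0.4346
−0.10·log₂(0.10) = 0.3322
−0.19·log₂(0.19) = 0.4552
−0.12·log₂(0.12) = 0.3671
−0.19·log₂(0.19) = 0.4552
−0.11·log₂(0.11) = 0.3503
Sum ≈ 2.7617 → 2.7617 bits.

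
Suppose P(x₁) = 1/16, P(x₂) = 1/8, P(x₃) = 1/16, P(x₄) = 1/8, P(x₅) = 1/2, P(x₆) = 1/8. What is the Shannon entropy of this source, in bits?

Each probability is a power of 1/2, so log₂(1/p) is an integer.
H = Σ p·log₂(1/p) = 1/16·4 + 1/8·3 + 1/16·4 + 1/8·3 + 1/2·1 + 1/8·3 = 2.125 bits.

2.125 bits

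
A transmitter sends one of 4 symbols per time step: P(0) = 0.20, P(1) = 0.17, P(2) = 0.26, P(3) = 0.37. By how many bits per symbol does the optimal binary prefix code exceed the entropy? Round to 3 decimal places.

0.065 bits

Entropy H = −Σ p log₂ p ≈ 1.9350 bits.
Huffman merges: 17/100+1/5→37/100; 13/50+37/100→63/100; 37/100+63/100→1. L = 2 ≈ 2.0000.
L − H = 2.0000 − 1.9350 = 0.065 bits.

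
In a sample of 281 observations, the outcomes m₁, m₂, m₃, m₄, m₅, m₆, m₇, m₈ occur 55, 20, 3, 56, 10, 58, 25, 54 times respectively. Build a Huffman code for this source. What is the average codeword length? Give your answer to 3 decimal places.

Probabilities are the counts divided by 281.
Repeatedly combine the two least-probable nodes; the expected code length is the sum of the merged weights.
merge 3/281 + 10/281 → 13/281
merge 13/281 + 20/281 → 33/281
merge 25/281 + 33/281 → 58/281
merge 54/281 + 55/281 → 109/281
merge 56/281 + 58/281 → 114/281
merge 58/281 + 109/281 → 167/281
merge 114/281 + 167/281 → 1
L = 13/281 + 33/281 + 58/281 + 109/281 + 114/281 + 167/281 + 1 = 775/281 ≈ 2.758 bits/symbol.

2.758 bits/symbol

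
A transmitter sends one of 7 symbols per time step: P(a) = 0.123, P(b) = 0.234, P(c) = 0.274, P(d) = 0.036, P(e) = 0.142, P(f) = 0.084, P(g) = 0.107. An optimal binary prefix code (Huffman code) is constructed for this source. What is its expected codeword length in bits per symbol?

Repeatedly combine the two least-probable nodes; the expected code length is the sum of the merged weights.
merge 9/250 + 21/250 → 3/25
merge 107/1000 + 3/25 → 227/1000
merge 123/1000 + 71/500 → 53/200
merge 227/1000 + 117/500 → 461/1000
merge 53/200 + 137/500 → 539/1000
merge 461/1000 + 539/1000 → 1
L = 3/25 + 227/1000 + 53/200 + 461/1000 + 539/1000 + 1 = 653/250 = 2.612 bits/symbol.

2.612 bits/symbol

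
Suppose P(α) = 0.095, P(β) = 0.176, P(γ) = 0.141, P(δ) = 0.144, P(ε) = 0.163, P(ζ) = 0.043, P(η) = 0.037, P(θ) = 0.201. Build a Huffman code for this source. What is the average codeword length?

Repeatedly combine the two least-probable nodes; the expected code length is the sum of the merged weights.
merge 37/1000 + 43/1000 → 2/25
merge 2/25 + 19/200 → 7/40
merge 141/1000 + 18/125 → 57/200
merge 163/1000 + 7/40 → 169/500
merge 22/125 + 201/1000 → 377/1000
merge 57/200 + 169/500 → 623/1000
merge 377/1000 + 623/1000 → 1
L = 2/25 + 7/40 + 57/200 + 169/500 + 377/1000 + 623/1000 + 1 = 1439/500 = 2.878 bits/symbol.

2.878 bits/symbol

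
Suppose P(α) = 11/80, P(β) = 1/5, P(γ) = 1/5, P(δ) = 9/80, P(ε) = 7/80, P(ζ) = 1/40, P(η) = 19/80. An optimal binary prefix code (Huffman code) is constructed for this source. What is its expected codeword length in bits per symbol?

Repeatedly combine the two least-probable nodes; the expected code length is the sum of the merged weights.
merge 1/40 + 7/80 → 9/80
merge 9/80 + 9/80 → 9/40
merge 11/80 + 1/5 → 27/80
merge 1/5 + 9/40 → 17/40
merge 19/80 + 27/80 → 23/40
merge 17/40 + 23/40 → 1
L = 9/80 + 9/40 + 27/80 + 17/40 + 23/40 + 1 = 107/40 = 2.675 bits/symbol.

2.675 bits/symbol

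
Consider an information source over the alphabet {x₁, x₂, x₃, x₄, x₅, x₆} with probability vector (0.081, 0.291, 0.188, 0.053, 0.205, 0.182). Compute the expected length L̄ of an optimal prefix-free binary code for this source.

2.45 bits/symbol

Repeatedly combine the two least-probable nodes; the expected code length is the sum of the merged weights.
merge 53/1000 + 81/1000 → 67/500
merge 67/500 + 91/500 → 79/250
merge 47/250 + 41/200 → 393/1000
merge 291/1000 + 79/250 → 607/1000
merge 393/1000 + 607/1000 → 1
L = 67/500 + 79/250 + 393/1000 + 607/1000 + 1 = 49/20 = 2.45 bits/symbol.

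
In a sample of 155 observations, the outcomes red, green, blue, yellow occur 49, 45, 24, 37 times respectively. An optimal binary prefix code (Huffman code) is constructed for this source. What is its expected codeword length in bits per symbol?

Probabilities are the counts divided by 155.
Repeatedly combine the two least-probable nodes; the expected code length is the sum of the merged weights.
merge 24/155 + 37/155 → 61/155
merge 9/31 + 49/155 → 94/155
merge 61/155 + 94/155 → 1
L = 61/155 + 94/155 + 1 = 2 bits/symbol.

2 bits/symbol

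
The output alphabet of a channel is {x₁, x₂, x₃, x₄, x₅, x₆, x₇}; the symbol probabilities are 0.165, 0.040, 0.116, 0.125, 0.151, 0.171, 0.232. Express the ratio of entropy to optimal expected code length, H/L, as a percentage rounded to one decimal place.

97.6%

Entropy H = −Σ p log₂ p ≈ 2.6867 bits.
Huffman merges: 1/25+29/250→39/250; 1/8+151/1000→69/250; 39/250+33/200→321/1000; 171/1000+29/125→403/1000; 69/250+321/1000→597/1000; 403/1000+597/1000→1. L = 2753/1000 ≈ 2.7530.
Efficiency = H/L = 2.6867/2.7530 = 97.6%.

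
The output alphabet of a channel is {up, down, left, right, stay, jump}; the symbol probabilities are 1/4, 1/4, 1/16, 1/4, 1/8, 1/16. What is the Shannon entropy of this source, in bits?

Each probability is a power of 1/2, so log₂(1/p) is an integer.
H = Σ p·log₂(1/p) = 1/4·2 + 1/4·2 + 1/16·4 + 1/4·2 + 1/8·3 + 1/16·4 = 2.375 bits.

2.375 bits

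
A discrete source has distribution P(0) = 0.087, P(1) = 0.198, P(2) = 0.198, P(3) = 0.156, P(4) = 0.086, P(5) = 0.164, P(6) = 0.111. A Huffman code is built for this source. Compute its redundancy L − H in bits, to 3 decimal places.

0.043 bits

Entropy H = −Σ p log₂ p ≈ 2.7340 bits.
Huffman merges: 43/500+87/1000→173/1000; 111/1000+39/250→267/1000; 41/250+173/1000→337/1000; 99/500+99/500→99/250; 267/1000+337/1000→151/250; 99/250+151/250→1. L = 2777/1000 ≈ 2.7770.
L − H = 2.7770 − 2.7340 = 0.043 bits.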